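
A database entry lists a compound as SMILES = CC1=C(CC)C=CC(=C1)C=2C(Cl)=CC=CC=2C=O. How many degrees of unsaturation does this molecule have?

9

Degree of unsaturation = (number of rings) + (number of π bonds).
Ring closures in the SMILES: 2.
π bonds: 7 double bonds (each 1 DoU) → 7 DoU from unsaturation.
Total DoU = 2 + 7 = 9.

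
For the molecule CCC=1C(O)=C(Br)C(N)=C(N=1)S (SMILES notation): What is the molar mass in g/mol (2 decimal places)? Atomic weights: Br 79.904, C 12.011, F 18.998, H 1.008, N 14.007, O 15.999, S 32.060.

249.13 g/mol

First, the molecular formula is C7H9BrN2OS (counting implicit H from valence).
  Br: 1 × 79.904 = 79.904
  C: 7 × 12.011 = 84.077
  H: 9 × 1.008 = 9.072
  N: 2 × 14.007 = 28.014
  O: 1 × 15.999 = 15.999
  S: 1 × 32.060 = 32.060
Sum: 1×79.904 + 7×12.011 + 9×1.008 + 2×14.007 + 1×15.999 + 1×32.060 = 249.126 → 249.13 g/mol.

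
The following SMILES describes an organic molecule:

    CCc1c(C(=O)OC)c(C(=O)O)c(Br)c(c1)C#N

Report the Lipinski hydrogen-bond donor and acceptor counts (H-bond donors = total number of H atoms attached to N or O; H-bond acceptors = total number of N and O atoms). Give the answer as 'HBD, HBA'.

Donors: find every N or O and count the H atoms it carries.
  atom 6 (O): bond orders sum to 2 → 0 H
  atom 7 (O): bond orders sum to 2 → 0 H
  atom 11 (O): bond orders sum to 2 → 0 H
  atom 12 (O): bond orders sum to 1 → 1 H
  atom 18 (N): bond orders sum to 3 → 0 H
Lipinski HBD = 1.
Acceptors: N atoms = 1, O atoms = 4 → HBA = 5.

1, 5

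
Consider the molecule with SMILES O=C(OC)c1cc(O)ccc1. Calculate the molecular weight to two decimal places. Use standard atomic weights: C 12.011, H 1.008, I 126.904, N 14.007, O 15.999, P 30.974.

152.15 g/mol

First, the molecular formula is C8H8O3 (counting implicit H from valence).
  C: 8 × 12.011 = 96.088
  H: 8 × 1.008 = 8.064
  O: 3 × 15.999 = 47.997
Sum: 8×12.011 + 8×1.008 + 3×15.999 = 152.149 → 152.15 g/mol.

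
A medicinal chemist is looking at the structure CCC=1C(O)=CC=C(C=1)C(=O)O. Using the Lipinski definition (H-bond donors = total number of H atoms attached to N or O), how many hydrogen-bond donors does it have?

2

Donors: find every N or O and count the H atoms it carries.
  atom 5 (O): bond orders sum to 1 → 1 H
  atom 11 (O): bond orders sum to 2 → 0 H
  atom 12 (O): bond orders sum to 1 → 1 H
Lipinski HBD = 2.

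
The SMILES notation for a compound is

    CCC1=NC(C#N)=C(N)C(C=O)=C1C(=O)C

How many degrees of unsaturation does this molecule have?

Molecular formula: C11H11N3O2.
DoU = (2C + 2 + N − H − X) / 2, where X is the halogen count and O/S are ignored.
    = (2·11 + 2 + 3 − 11 − 0) / 2 = 16 / 2 = 8.

8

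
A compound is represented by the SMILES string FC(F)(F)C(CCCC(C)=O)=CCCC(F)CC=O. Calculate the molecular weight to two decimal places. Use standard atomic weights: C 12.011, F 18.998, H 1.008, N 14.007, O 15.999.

First, the molecular formula is C13H18F4O2 (counting implicit H from valence).
  C: 13 × 12.011 = 156.143
  F: 4 × 18.998 = 75.992
  H: 18 × 1.008 = 18.144
  O: 2 × 15.999 = 31.998
Sum: 13×12.011 + 4×18.998 + 18×1.008 + 2×15.999 = 282.277 → 282.28 g/mol.

282.28 g/mol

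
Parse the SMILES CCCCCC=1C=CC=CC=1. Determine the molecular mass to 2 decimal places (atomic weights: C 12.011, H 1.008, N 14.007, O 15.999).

148.25 g/mol

First, the molecular formula is C11H16 (counting implicit H from valence).
  C: 11 × 12.011 = 132.121
  H: 16 × 1.008 = 16.128
Sum: 11×12.011 + 16×1.008 = 148.249 → 148.25 g/mol.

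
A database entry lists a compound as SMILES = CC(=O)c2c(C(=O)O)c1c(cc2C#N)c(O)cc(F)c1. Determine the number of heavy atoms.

20

Every atom symbol written in the SMILES (organic subset) is one heavy atom; implicit H are not written.
Heavy atoms by element → C:14, F:1, N:1, O:4.
Total: 20.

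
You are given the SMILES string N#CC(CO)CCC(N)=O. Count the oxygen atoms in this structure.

Scan the SMILES for O atoms (remember two-letter symbols like Cl and Br are single atoms).
Oxygen count: 2.

2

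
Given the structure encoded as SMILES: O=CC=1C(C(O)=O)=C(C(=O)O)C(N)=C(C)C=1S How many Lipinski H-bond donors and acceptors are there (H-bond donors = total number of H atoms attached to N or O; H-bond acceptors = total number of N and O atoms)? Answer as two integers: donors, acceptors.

Donors: find every N or O and count the H atoms it carries.
  atom 1 (O): bond orders sum to 2 → 0 H
  atom 6 (O): bond orders sum to 1 → 1 H
  atom 7 (O): bond orders sum to 2 → 0 H
  atom 10 (O): bond orders sum to 2 → 0 H
  atom 11 (O): bond orders sum to 1 → 1 H
  atom 13 (N): bond orders sum to 1 → 2 H
Lipinski HBD = 4.
Acceptors: N atoms = 1, O atoms = 5 → HBA = 6.

4, 6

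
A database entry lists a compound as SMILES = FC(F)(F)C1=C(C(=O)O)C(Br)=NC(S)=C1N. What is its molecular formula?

C7H4BrF3N2O2S

Walk through each heavy atom and fill implicit hydrogens from standard valence (C 4, N 3, O 2, S 2, halogen 1):
  atom 1: F (halogen, monovalent) → 0 H
  atom 2: C, bond orders sum to 4 (valence 4) → 0 H
  atom 3: F (halogen, monovalent) → 0 H
  atom 4: F (halogen, monovalent) → 0 H
  atom 5: C, bond orders sum to 4 (valence 4) → 0 H
  atom 6: C, bond orders sum to 4 (valence 4) → 0 H
  atom 7: C, bond orders sum to 4 (valence 4) → 0 H
  atom 8: O, bond orders sum to 2 (valence 2) → 0 H
  atom 9: O, bond orders sum to 1 (valence 2) → 1 H
  atom 10: C, bond orders sum to 4 (valence 4) → 0 H
  atom 11: Br (halogen, monovalent) → 0 H
  atom 12: N, bond orders sum to 3 (valence 3) → 0 H
  atom 13: C, bond orders sum to 4 (valence 4) → 0 H
  atom 14: S, bond orders sum to 1 (valence 2) → 1 H
  atom 15: C, bond orders sum to 4 (valence 4) → 0 H
  atom 16: N, bond orders sum to 1 (valence 3) → 2 H
Totals → C:7, H:4, Br:1, F:3, N:2, O:2, S:1.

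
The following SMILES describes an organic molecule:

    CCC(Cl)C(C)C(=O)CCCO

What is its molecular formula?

C9H17ClO2

Walk through each heavy atom and fill implicit hydrogens from standard valence (C 4, N 3, O 2, S 2, halogen 1):
  atom 1: C, bond orders sum to 1 (valence 4) → 3 H
  atom 2: C, bond orders sum to 2 (valence 4) → 2 H
  atom 3: C, bond orders sum to 3 (valence 4) → 1 H
  atom 4: Cl (halogen, monovalent) → 0 H
  atom 5: C, bond orders sum to 3 (valence 4) → 1 H
  atom 6: C, bond orders sum to 1 (valence 4) → 3 H
  atom 7: C, bond orders sum to 4 (valence 4) → 0 H
  atom 8: O, bond orders sum to 2 (valence 2) → 0 H
  atom 9: C, bond orders sum to 2 (valence 4) → 2 H
  atom 10: C, bond orders sum to 2 (valence 4) → 2 H
  atom 11: C, bond orders sum to 2 (valence 4) → 2 H
  atom 12: O, bond orders sum to 1 (valence 2) → 1 H
Totals → C:9, H:17, Cl:1, O:2.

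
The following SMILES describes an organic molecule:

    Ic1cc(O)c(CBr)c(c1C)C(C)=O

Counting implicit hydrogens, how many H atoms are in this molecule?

Walk through each heavy atom and fill implicit hydrogens from standard valence (C 4, N 3, O 2, S 2, halogen 1); for lowercase aromatic atoms, an aromatic c carries 1 H when it has two neighbours and 0 H with three, and aromatic n carries 0 H:
  atom 1: I (halogen, monovalent) → 0 H
  atom 2: aromatic c, 3 neighbours → 0 H
  atom 3: aromatic c, 2 neighbours → 1 H
  atom 4: aromatic c, 3 neighbours → 0 H
  atom 5: O, bond orders sum to 1 (valence 2) → 1 H
  atom 6: aromatic c, 3 neighbours → 0 H
  atom 7: C, bond orders sum to 2 (valence 4) → 2 H
  atom 8: Br (halogen, monovalent) → 0 H
  atom 9: aromatic c, 3 neighbours → 0 H
  atom 10: aromatic c, 3 neighbours → 0 H
  atom 11: C, bond orders sum to 1 (valence 4) → 3 H
  atom 12: C, bond orders sum to 4 (valence 4) → 0 H
  atom 13: C, bond orders sum to 1 (valence 4) → 3 H
  atom 14: O, bond orders sum to 2 (valence 2) → 0 H
Total hydrogens: 10.

10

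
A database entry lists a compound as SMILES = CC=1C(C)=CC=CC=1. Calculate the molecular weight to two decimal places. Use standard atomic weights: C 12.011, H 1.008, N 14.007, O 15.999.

First, the molecular formula is C8H10 (counting implicit H from valence).
  C: 8 × 12.011 = 96.088
  H: 10 × 1.008 = 10.080
Sum: 8×12.011 + 10×1.008 = 106.168 → 106.17 g/mol.

106.17 g/mol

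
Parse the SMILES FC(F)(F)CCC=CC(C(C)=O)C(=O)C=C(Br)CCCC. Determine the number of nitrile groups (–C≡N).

0

Scan the SMILES for the nitrile motif — none present.
Groups that are present: 2 alkene, 2 ketone.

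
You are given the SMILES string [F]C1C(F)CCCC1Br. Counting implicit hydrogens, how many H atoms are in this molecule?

9

Walk through each heavy atom and fill implicit hydrogens from standard valence (C 4, N 3, O 2, S 2, halogen 1):
  atom 1: F with explicit H count 0
  atom 2: C, bond orders sum to 3 (valence 4) → 1 H
  atom 3: C, bond orders sum to 3 (valence 4) → 1 H
  atom 4: F (halogen, monovalent) → 0 H
  atom 5: C, bond orders sum to 2 (valence 4) → 2 H
  atom 6: C, bond orders sum to 2 (valence 4) → 2 H
  atom 7: C, bond orders sum to 2 (valence 4) → 2 H
  atom 8: C, bond orders sum to 3 (valence 4) → 1 H
  atom 9: Br (halogen, monovalent) → 0 H
Total hydrogens: 9.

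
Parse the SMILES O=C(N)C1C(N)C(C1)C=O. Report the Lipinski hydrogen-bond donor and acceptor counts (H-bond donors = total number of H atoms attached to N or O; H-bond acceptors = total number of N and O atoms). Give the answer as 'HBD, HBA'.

Donors: find every N or O and count the H atoms it carries.
  atom 1 (O): bond orders sum to 2 → 0 H
  atom 3 (N): bond orders sum to 1 → 2 H
  atom 6 (N): bond orders sum to 1 → 2 H
  atom 10 (O): bond orders sum to 2 → 0 H
Lipinski HBD = 4.
Acceptors: N atoms = 2, O atoms = 2 → HBA = 4.

4, 4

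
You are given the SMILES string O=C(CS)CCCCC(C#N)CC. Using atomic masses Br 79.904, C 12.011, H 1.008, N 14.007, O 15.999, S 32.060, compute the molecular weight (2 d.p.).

First, the molecular formula is C10H17NOS (counting implicit H from valence).
  C: 10 × 12.011 = 120.110
  H: 17 × 1.008 = 17.136
  N: 1 × 14.007 = 14.007
  O: 1 × 15.999 = 15.999
  S: 1 × 32.060 = 32.060
Sum: 10×12.011 + 17×1.008 + 1×14.007 + 1×15.999 + 1×32.060 = 199.312 → 199.31 g/mol.

199.31 g/mol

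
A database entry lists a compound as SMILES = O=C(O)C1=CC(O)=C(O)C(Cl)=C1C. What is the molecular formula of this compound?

C8H7ClO4

Walk through each heavy atom and fill implicit hydrogens from standard valence (C 4, N 3, O 2, S 2, halogen 1):
  atom 1: O, bond orders sum to 2 (valence 2) → 0 H
  atom 2: C, bond orders sum to 4 (valence 4) → 0 H
  atom 3: O, bond orders sum to 1 (valence 2) → 1 H
  atom 4: C, bond orders sum to 4 (valence 4) → 0 H
  atom 5: C, bond orders sum to 3 (valence 4) → 1 H
  atom 6: C, bond orders sum to 4 (valence 4) → 0 H
  atom 7: O, bond orders sum to 1 (valence 2) → 1 H
  atom 8: C, bond orders sum to 4 (valence 4) → 0 H
  atom 9: O, bond orders sum to 1 (valence 2) → 1 H
  atom 10: C, bond orders sum to 4 (valence 4) → 0 H
  atom 11: Cl (halogen, monovalent) → 0 H
  atom 12: C, bond orders sum to 4 (valence 4) → 0 H
  atom 13: C, bond orders sum to 1 (valence 4) → 3 H
Totals → C:8, H:7, Cl:1, O:4.
In Hill order: C8H7ClO4.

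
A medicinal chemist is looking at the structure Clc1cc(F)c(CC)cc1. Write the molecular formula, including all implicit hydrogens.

C8H8ClF

Walk through each heavy atom and fill implicit hydrogens from standard valence (C 4, N 3, O 2, S 2, halogen 1); for lowercase aromatic atoms, an aromatic c carries 1 H when it has two neighbours and 0 H with three, and aromatic n carries 0 H:
  atom 1: Cl (halogen, monovalent) → 0 H
  atom 2: aromatic c, 3 neighbours → 0 H
  atom 3: aromatic c, 2 neighbours → 1 H
  atom 4: aromatic c, 3 neighbours → 0 H
  atom 5: F (halogen, monovalent) → 0 H
  atom 6: aromatic c, 3 neighbours → 0 H
  atom 7: C, bond orders sum to 2 (valence 4) → 2 H
  atom 8: C, bond orders sum to 1 (valence 4) → 3 H
  atom 9: aromatic c, 2 neighbours → 1 H
  atom 10: aromatic c, 2 neighbours → 1 H
Totals → C:8, H:8, Cl:1, F:1.
In Hill order: C8H8ClF.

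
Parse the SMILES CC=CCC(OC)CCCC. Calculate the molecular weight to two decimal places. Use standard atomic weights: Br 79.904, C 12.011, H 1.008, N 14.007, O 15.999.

156.27 g/mol

First, the molecular formula is C10H20O (counting implicit H from valence).
  C: 10 × 12.011 = 120.110
  H: 20 × 1.008 = 20.160
  O: 1 × 15.999 = 15.999
Sum: 10×12.011 + 20×1.008 + 1×15.999 = 156.269 → 156.27 g/mol.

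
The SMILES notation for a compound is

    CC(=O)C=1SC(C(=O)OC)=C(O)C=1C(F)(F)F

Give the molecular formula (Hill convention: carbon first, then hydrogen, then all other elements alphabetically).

C9H7F3O4S

Walk through each heavy atom and fill implicit hydrogens from standard valence (C 4, N 3, O 2, S 2, halogen 1):
  atom 1: C, bond orders sum to 1 (valence 4) → 3 H
  atom 2: C, bond orders sum to 4 (valence 4) → 0 H
  atom 3: O, bond orders sum to 2 (valence 2) → 0 H
  atom 4: C, bond orders sum to 4 (valence 4) → 0 H
  atom 5: S, bond orders sum to 2 (valence 2) → 0 H
  atom 6: C, bond orders sum to 4 (valence 4) → 0 H
  atom 7: C, bond orders sum to 4 (valence 4) → 0 H
  atom 8: O, bond orders sum to 2 (valence 2) → 0 H
  atom 9: O, bond orders sum to 2 (valence 2) → 0 H
  atom 10: C, bond orders sum to 1 (valence 4) → 3 H
  atom 11: C, bond orders sum to 4 (valence 4) → 0 H
  atom 12: O, bond orders sum to 1 (valence 2) → 1 H
  atom 13: C, bond orders sum to 4 (valence 4) → 0 H
  atom 14: C, bond orders sum to 4 (valence 4) → 0 H
  atom 15: F (halogen, monovalent) → 0 H
  atom 16: F (halogen, monovalent) → 0 H
  atom 17: F (halogen, monovalent) → 0 H
Totals → C:9, H:7, F:3, O:4, S:1.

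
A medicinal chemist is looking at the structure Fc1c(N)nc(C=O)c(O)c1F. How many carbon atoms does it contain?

Count every carbon token in the SMILES (each C, including those in ring-closure positions and inside branches).
Carbon count: 6.

6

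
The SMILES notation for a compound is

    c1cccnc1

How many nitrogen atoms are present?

1

Scan the SMILES for N atoms (remember two-letter symbols like Cl and Br are single atoms).
Nitrogen count: 1.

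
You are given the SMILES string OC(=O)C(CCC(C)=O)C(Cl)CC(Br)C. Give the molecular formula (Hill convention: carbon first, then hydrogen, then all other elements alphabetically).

C10H16BrClO3

Walk through each heavy atom and fill implicit hydrogens from standard valence (C 4, N 3, O 2, S 2, halogen 1):
  atom 1: O, bond orders sum to 1 (valence 2) → 1 H
  atom 2: C, bond orders sum to 4 (valence 4) → 0 H
  atom 3: O, bond orders sum to 2 (valence 2) → 0 H
  atom 4: C, bond orders sum to 3 (valence 4) → 1 H
  atom 5: C, bond orders sum to 2 (valence 4) → 2 H
  atom 6: C, bond orders sum to 2 (valence 4) → 2 H
  atom 7: C, bond orders sum to 4 (valence 4) → 0 H
  atom 8: C, bond orders sum to 1 (valence 4) → 3 H
  atom 9: O, bond orders sum to 2 (valence 2) → 0 H
  atom 10: C, bond orders sum to 3 (valence 4) → 1 H
  atom 11: Cl (halogen, monovalent) → 0 H
  atom 12: C, bond orders sum to 2 (valence 4) → 2 H
  atom 13: C, bond orders sum to 3 (valence 4) → 1 H
  atom 14: Br (halogen, monovalent) → 0 H
  atom 15: C, bond orders sum to 1 (valence 4) → 3 H
Totals → C:10, H:16, Br:1, Cl:1, O:3.
In Hill order: C10H16BrClO3.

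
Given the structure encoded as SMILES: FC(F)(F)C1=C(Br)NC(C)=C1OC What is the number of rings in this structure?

1

In SMILES, each pair of matching ring-closure digits denotes one ring-closing bond; the number of such bonds equals the number of independent rings.
Ring-closure bonds here: 1.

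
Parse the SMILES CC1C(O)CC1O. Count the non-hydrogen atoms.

7

Every atom symbol written in the SMILES (organic subset) is one heavy atom; implicit H are not written.
Heavy atoms by element → C:5, O:2.
Total: 7.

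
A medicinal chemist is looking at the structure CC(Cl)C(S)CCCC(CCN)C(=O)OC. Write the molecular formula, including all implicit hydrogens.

C11H22ClNO2S

Walk through each heavy atom and fill implicit hydrogens from standard valence (C 4, N 3, O 2, S 2, halogen 1):
  atom 1: C, bond orders sum to 1 (valence 4) → 3 H
  atom 2: C, bond orders sum to 3 (valence 4) → 1 H
  atom 3: Cl (halogen, monovalent) → 0 H
  atom 4: C, bond orders sum to 3 (valence 4) → 1 H
  atom 5: S, bond orders sum to 1 (valence 2) → 1 H
  atom 6: C, bond orders sum to 2 (valence 4) → 2 H
  atom 7: C, bond orders sum to 2 (valence 4) → 2 H
  atom 8: C, bond orders sum to 2 (valence 4) → 2 H
  atom 9: C, bond orders sum to 3 (valence 4) → 1 H
  atom 10: C, bond orders sum to 2 (valence 4) → 2 H
  atom 11: C, bond orders sum to 2 (valence 4) → 2 H
  atom 12: N, bond orders sum to 1 (valence 3) → 2 H
  atom 13: C, bond orders sum to 4 (valence 4) → 0 H
  atom 14: O, bond orders sum to 2 (valence 2) → 0 H
  atom 15: O, bond orders sum to 2 (valence 2) → 0 H
  atom 16: C, bond orders sum to 1 (valence 4) → 3 H
Totals → C:11, H:22, Cl:1, N:1, O:2, S:1.
In Hill order: C11H22ClNO2S.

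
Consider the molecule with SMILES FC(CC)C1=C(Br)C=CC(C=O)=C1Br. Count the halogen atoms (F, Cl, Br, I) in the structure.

Halogen atoms appear at heavy-atom positions 1, 7, 14 (2×Br, 1×F).
Other groups present: 1 aldehyde.
Halogen count: 3.

3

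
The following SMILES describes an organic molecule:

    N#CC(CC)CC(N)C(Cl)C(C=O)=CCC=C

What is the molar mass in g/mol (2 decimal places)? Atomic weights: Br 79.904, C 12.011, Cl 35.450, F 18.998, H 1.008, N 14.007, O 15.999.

254.76 g/mol

First, the molecular formula is C13H19ClN2O (counting implicit H from valence).
  C: 13 × 12.011 = 156.143
  Cl: 1 × 35.450 = 35.450
  H: 19 × 1.008 = 19.152
  N: 2 × 14.007 = 28.014
  O: 1 × 15.999 = 15.999
Sum: 13×12.011 + 1×35.450 + 19×1.008 + 2×14.007 + 1×15.999 = 254.758 → 254.76 g/mol.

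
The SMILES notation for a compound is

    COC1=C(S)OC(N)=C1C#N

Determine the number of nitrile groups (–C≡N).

1

The nitrile motif appears at heavy-atom position 10 in the SMILES.
Other groups present: 1 ether, 1 primary amine, 1 thiol.
Nitrile count: 1.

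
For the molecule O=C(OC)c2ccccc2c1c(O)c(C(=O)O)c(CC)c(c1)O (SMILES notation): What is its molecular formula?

C17H16O6

Walk through each heavy atom and fill implicit hydrogens from standard valence (C 4, N 3, O 2, S 2, halogen 1); for lowercase aromatic atoms, an aromatic c carries 1 H when it has two neighbours and 0 H with three, and aromatic n carries 0 H:
  atom 1: O, bond orders sum to 2 (valence 2) → 0 H
  atom 2: C, bond orders sum to 4 (valence 4) → 0 H
  atom 3: O, bond orders sum to 2 (valence 2) → 0 H
  atom 4: C, bond orders sum to 1 (valence 4) → 3 H
  atom 5: aromatic c, 3 neighbours → 0 H
  atom 6: aromatic c, 2 neighbours → 1 H
  atom 7: aromatic c, 2 neighbours → 1 H
  atom 8: aromatic c, 2 neighbours → 1 H
  atom 9: aromatic c, 2 neighbours → 1 H
  atom 10: aromatic c, 3 neighbours → 0 H
  atom 11: aromatic c, 3 neighbours → 0 H
  atom 12: aromatic c, 3 neighbours → 0 H
  atom 13: O, bond orders sum to 1 (valence 2) → 1 H
  atom 14: aromatic c, 3 neighbours → 0 H
  atom 15: C, bond orders sum to 4 (valence 4) → 0 H
  atom 16: O, bond orders sum to 2 (valence 2) → 0 H
  atom 17: O, bond orders sum to 1 (valence 2) → 1 H
  atom 18: aromatic c, 3 neighbours → 0 H
  atom 19: C, bond orders sum to 2 (valence 4) → 2 H
  atom 20: C, bond orders sum to 1 (valence 4) → 3 H
  atom 21: aromatic c, 3 neighbours → 0 H
  atom 22: aromatic c, 2 neighbours → 1 H
  atom 23: O, bond orders sum to 1 (valence 2) → 1 H
Totals → C:17, H:16, O:6.
In Hill order: C17H16O6.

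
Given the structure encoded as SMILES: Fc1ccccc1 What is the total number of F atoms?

Scan the SMILES for F atoms (remember two-letter symbols like Cl and Br are single atoms).
Fluorine count: 1.

1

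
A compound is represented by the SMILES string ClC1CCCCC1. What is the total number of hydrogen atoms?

Walk through each heavy atom and fill implicit hydrogens from standard valence (C 4, N 3, O 2, S 2, halogen 1):
  atom 1: Cl (halogen, monovalent) → 0 H
  atom 2: C, bond orders sum to 3 (valence 4) → 1 H
  atom 3: C, bond orders sum to 2 (valence 4) → 2 H
  atom 4: C, bond orders sum to 2 (valence 4) → 2 H
  atom 5: C, bond orders sum to 2 (valence 4) → 2 H
  atom 6: C, bond orders sum to 2 (valence 4) → 2 H
  atom 7: C, bond orders sum to 2 (valence 4) → 2 H
Total hydrogens: 11.

11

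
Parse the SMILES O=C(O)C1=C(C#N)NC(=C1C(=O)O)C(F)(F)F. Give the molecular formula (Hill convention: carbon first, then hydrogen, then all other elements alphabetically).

Walk through each heavy atom and fill implicit hydrogens from standard valence (C 4, N 3, O 2, S 2, halogen 1):
  atom 1: O, bond orders sum to 2 (valence 2) → 0 H
  atom 2: C, bond orders sum to 4 (valence 4) → 0 H
  atom 3: O, bond orders sum to 1 (valence 2) → 1 H
  atom 4: C, bond orders sum to 4 (valence 4) → 0 H
  atom 5: C, bond orders sum to 4 (valence 4) → 0 H
  atom 6: C, bond orders sum to 4 (valence 4) → 0 H
  atom 7: N, bond orders sum to 3 (valence 3) → 0 H
  atom 8: N, bond orders sum to 2 (valence 3) → 1 H
  atom 9: C, bond orders sum to 4 (valence 4) → 0 H
  atom 10: C, bond orders sum to 4 (valence 4) → 0 H
  atom 11: C, bond orders sum to 4 (valence 4) → 0 H
  atom 12: O, bond orders sum to 2 (valence 2) → 0 H
  atom 13: O, bond orders sum to 1 (valence 2) → 1 H
  atom 14: C, bond orders sum to 4 (valence 4) → 0 H
  atom 15: F (halogen, monovalent) → 0 H
  atom 16: F (halogen, monovalent) → 0 H
  atom 17: F (halogen, monovalent) → 0 H
Totals → C:8, H:3, F:3, N:2, O:4.
In Hill order: C8H3F3N2O4.

C8H3F3N2O4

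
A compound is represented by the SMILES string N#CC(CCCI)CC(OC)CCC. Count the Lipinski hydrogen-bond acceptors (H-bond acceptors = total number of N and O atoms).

2

N atoms: 1; O atoms: 1.
Lipinski HBA = 1 + 1 = 2.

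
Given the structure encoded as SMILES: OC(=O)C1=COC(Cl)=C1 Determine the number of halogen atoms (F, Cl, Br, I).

Halogen atoms appear at heavy-atom position 8 (1×Cl).
Other groups present: 1 carboxylic acid.
Halogen count: 1.

1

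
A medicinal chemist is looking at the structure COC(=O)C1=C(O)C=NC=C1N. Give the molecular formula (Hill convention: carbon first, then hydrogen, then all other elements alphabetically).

C7H8N2O3

Walk through each heavy atom and fill implicit hydrogens from standard valence (C 4, N 3, O 2, S 2, halogen 1):
  atom 1: C, bond orders sum to 1 (valence 4) → 3 H
  atom 2: O, bond orders sum to 2 (valence 2) → 0 H
  atom 3: C, bond orders sum to 4 (valence 4) → 0 H
  atom 4: O, bond orders sum to 2 (valence 2) → 0 H
  atom 5: C, bond orders sum to 4 (valence 4) → 0 H
  atom 6: C, bond orders sum to 4 (valence 4) → 0 H
  atom 7: O, bond orders sum to 1 (valence 2) → 1 H
  atom 8: C, bond orders sum to 3 (valence 4) → 1 H
  atom 9: N, bond orders sum to 3 (valence 3) → 0 H
  atom 10: C, bond orders sum to 3 (valence 4) → 1 H
  atom 11: C, bond orders sum to 4 (valence 4) → 0 H
  atom 12: N, bond orders sum to 1 (valence 3) → 2 H
Totals → C:7, H:8, N:2, O:3.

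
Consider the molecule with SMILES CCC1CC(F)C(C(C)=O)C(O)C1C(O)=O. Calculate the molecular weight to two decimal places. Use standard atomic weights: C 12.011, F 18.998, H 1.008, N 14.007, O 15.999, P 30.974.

First, the molecular formula is C11H17FO4 (counting implicit H from valence).
  C: 11 × 12.011 = 132.121
  F: 1 × 18.998 = 18.998
  H: 17 × 1.008 = 17.136
  O: 4 × 15.999 = 63.996
Sum: 11×12.011 + 1×18.998 + 17×1.008 + 4×15.999 = 232.251 → 232.25 g/mol.

232.25 g/mol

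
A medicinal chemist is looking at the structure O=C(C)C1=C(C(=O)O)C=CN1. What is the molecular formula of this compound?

C7H7NO3

Walk through each heavy atom and fill implicit hydrogens from standard valence (C 4, N 3, O 2, S 2, halogen 1):
  atom 1: O, bond orders sum to 2 (valence 2) → 0 H
  atom 2: C, bond orders sum to 4 (valence 4) → 0 H
  atom 3: C, bond orders sum to 1 (valence 4) → 3 H
  atom 4: C, bond orders sum to 4 (valence 4) → 0 H
  atom 5: C, bond orders sum to 4 (valence 4) → 0 H
  atom 6: C, bond orders sum to 4 (valence 4) → 0 H
  atom 7: O, bond orders sum to 2 (valence 2) → 0 H
  atom 8: O, bond orders sum to 1 (valence 2) → 1 H
  atom 9: C, bond orders sum to 3 (valence 4) → 1 H
  atom 10: C, bond orders sum to 3 (valence 4) → 1 H
  atom 11: N, bond orders sum to 2 (valence 3) → 1 H
Totals → C:7, H:7, N:1, O:3.
In Hill order: C7H7NO3.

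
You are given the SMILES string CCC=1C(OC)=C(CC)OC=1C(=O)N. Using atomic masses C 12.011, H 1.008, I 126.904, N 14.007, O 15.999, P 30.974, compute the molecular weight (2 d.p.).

First, the molecular formula is C10H15NO3 (counting implicit H from valence).
  C: 10 × 12.011 = 120.110
  H: 15 × 1.008 = 15.120
  N: 1 × 14.007 = 14.007
  O: 3 × 15.999 = 47.997
Sum: 10×12.011 + 15×1.008 + 1×14.007 + 3×15.999 = 197.234 → 197.23 g/mol.

197.23 g/mol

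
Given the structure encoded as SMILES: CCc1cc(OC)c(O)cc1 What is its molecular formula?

Walk through each heavy atom and fill implicit hydrogens from standard valence (C 4, N 3, O 2, S 2, halogen 1); for lowercase aromatic atoms, an aromatic c carries 1 H when it has two neighbours and 0 H with three, and aromatic n carries 0 H:
  atom 1: C, bond orders sum to 1 (valence 4) → 3 H
  atom 2: C, bond orders sum to 2 (valence 4) → 2 H
  atom 3: aromatic c, 3 neighbours → 0 H
  atom 4: aromatic c, 2 neighbours → 1 H
  atom 5: aromatic c, 3 neighbours → 0 H
  atom 6: O, bond orders sum to 2 (valence 2) → 0 H
  atom 7: C, bond orders sum to 1 (valence 4) → 3 H
  atom 8: aromatic c, 3 neighbours → 0 H
  atom 9: O, bond orders sum to 1 (valence 2) → 1 H
  atom 10: aromatic c, 2 neighbours → 1 H
  atom 11: aromatic c, 2 neighbours → 1 H
Totals → C:9, H:12, O:2.

C9H12O2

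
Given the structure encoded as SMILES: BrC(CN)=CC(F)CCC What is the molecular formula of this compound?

C7H13BrFN

Walk through each heavy atom and fill implicit hydrogens from standard valence (C 4, N 3, O 2, S 2, halogen 1):
  atom 1: Br (halogen, monovalent) → 0 H
  atom 2: C, bond orders sum to 4 (valence 4) → 0 H
  atom 3: C, bond orders sum to 2 (valence 4) → 2 H
  atom 4: N, bond orders sum to 1 (valence 3) → 2 H
  atom 5: C, bond orders sum to 3 (valence 4) → 1 H
  atom 6: C, bond orders sum to 3 (valence 4) → 1 H
  atom 7: F (halogen, monovalent) → 0 H
  atom 8: C, bond orders sum to 2 (valence 4) → 2 H
  atom 9: C, bond orders sum to 2 (valence 4) → 2 H
  atom 10: C, bond orders sum to 1 (valence 4) → 3 H
Totals → C:7, H:13, Br:1, F:1, N:1.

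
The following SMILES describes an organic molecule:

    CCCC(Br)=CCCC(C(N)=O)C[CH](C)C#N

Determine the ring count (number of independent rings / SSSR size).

In SMILES, each pair of matching ring-closure digits denotes one ring-closing bond; the number of such bonds equals the number of independent rings.
Ring-closure bonds here: 0.

0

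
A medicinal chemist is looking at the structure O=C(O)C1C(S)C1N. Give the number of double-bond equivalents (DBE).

Degree of unsaturation = (number of rings) + (number of π bonds).
Ring closures in the SMILES: 1.
π bonds: 1 double bond (each 1 DoU) → 1 DoU from unsaturation.
Total DoU = 1 + 1 = 2.

2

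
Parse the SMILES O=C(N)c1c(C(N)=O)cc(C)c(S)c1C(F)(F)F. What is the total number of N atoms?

2

Scan the SMILES for N atoms (remember two-letter symbols like Cl and Br are single atoms).
Nitrogen count: 2.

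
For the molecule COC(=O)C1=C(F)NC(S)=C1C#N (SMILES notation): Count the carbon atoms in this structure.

7

Count every carbon token in the SMILES (each C, including those in ring-closure positions and inside branches).
Carbon count: 7.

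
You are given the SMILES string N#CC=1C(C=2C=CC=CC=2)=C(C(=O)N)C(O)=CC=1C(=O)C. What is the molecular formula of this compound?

C16H12N2O3

Walk through each heavy atom and fill implicit hydrogens from standard valence (C 4, N 3, O 2, S 2, halogen 1):
  atom 1: N, bond orders sum to 3 (valence 3) → 0 H
  atom 2: C, bond orders sum to 4 (valence 4) → 0 H
  atom 3: C, bond orders sum to 4 (valence 4) → 0 H
  atom 4: C, bond orders sum to 4 (valence 4) → 0 H
  atom 5: C, bond orders sum to 4 (valence 4) → 0 H
  atom 6: C, bond orders sum to 3 (valence 4) → 1 H
  atom 7: C, bond orders sum to 3 (valence 4) → 1 H
  atom 8: C, bond orders sum to 3 (valence 4) → 1 H
  atom 9: C, bond orders sum to 3 (valence 4) → 1 H
  atom 10: C, bond orders sum to 3 (valence 4) → 1 H
  atom 11: C, bond orders sum to 4 (valence 4) → 0 H
  atom 12: C, bond orders sum to 4 (valence 4) → 0 H
  atom 13: O, bond orders sum to 2 (valence 2) → 0 H
  atom 14: N, bond orders sum to 1 (valence 3) → 2 H
  atom 15: C, bond orders sum to 4 (valence 4) → 0 H
  atom 16: O, bond orders sum to 1 (valence 2) → 1 H
  atom 17: C, bond orders sum to 3 (valence 4) → 1 H
  atom 18: C, bond orders sum to 4 (valence 4) → 0 H
  atom 19: C, bond orders sum to 4 (valence 4) → 0 H
  atom 20: O, bond orders sum to 2 (valence 2) → 0 H
  atom 21: C, bond orders sum to 1 (valence 4) → 3 H
Totals → C:16, H:12, N:2, O:3.
In Hill order: C16H12N2O3.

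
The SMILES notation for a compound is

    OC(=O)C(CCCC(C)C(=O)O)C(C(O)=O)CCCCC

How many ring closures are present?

In SMILES, each pair of matching ring-closure digits denotes one ring-closing bond; the number of such bonds equals the number of independent rings.
Ring-closure bonds here: 0.

0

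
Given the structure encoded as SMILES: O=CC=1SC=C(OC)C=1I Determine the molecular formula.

Walk through each heavy atom and fill implicit hydrogens from standard valence (C 4, N 3, O 2, S 2, halogen 1):
  atom 1: O, bond orders sum to 2 (valence 2) → 0 H
  atom 2: C, bond orders sum to 3 (valence 4) → 1 H
  atom 3: C, bond orders sum to 4 (valence 4) → 0 H
  atom 4: S, bond orders sum to 2 (valence 2) → 0 H
  atom 5: C, bond orders sum to 3 (valence 4) → 1 H
  atom 6: C, bond orders sum to 4 (valence 4) → 0 H
  atom 7: O, bond orders sum to 2 (valence 2) → 0 H
  atom 8: C, bond orders sum to 1 (valence 4) → 3 H
  atom 9: C, bond orders sum to 4 (valence 4) → 0 H
  atom 10: I (halogen, monovalent) → 0 H
Totals → C:6, H:5, I:1, O:2, S:1.

C6H5IO2S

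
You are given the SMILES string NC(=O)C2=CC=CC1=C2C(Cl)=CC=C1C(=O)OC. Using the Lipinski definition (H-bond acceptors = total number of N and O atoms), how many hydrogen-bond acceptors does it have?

4

N atoms: 1; O atoms: 3.
Lipinski HBA = 1 + 3 = 4.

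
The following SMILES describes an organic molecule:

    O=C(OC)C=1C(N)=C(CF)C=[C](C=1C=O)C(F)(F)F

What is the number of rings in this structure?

1

In SMILES, each pair of matching ring-closure digits denotes one ring-closing bond; the number of such bonds equals the number of independent rings.
Ring-closure bonds here: 1.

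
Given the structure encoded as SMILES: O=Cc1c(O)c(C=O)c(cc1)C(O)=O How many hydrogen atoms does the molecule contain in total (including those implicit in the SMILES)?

6

Walk through each heavy atom and fill implicit hydrogens from standard valence (C 4, N 3, O 2, S 2, halogen 1); for lowercase aromatic atoms, an aromatic c carries 1 H when it has two neighbours and 0 H with three, and aromatic n carries 0 H:
  atom 1: O, bond orders sum to 2 (valence 2) → 0 H
  atom 2: C, bond orders sum to 3 (valence 4) → 1 H
  atom 3: aromatic c, 3 neighbours → 0 H
  atom 4: aromatic c, 3 neighbours → 0 H
  atom 5: O, bond orders sum to 1 (valence 2) → 1 H
  atom 6: aromatic c, 3 neighbours → 0 H
  atom 7: C, bond orders sum to 3 (valence 4) → 1 H
  atom 8: O, bond orders sum to 2 (valence 2) → 0 H
  atom 9: aromatic c, 3 neighbours → 0 H
  atom 10: aromatic c, 2 neighbours → 1 H
  atom 11: aromatic c, 2 neighbours → 1 H
  atom 12: C, bond orders sum to 4 (valence 4) → 0 H
  atom 13: O, bond orders sum to 1 (valence 2) → 1 H
  atom 14: O, bond orders sum to 2 (valence 2) → 0 H
Total hydrogens: 6.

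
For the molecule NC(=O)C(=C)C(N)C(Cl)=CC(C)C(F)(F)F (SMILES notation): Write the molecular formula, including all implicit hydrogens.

C9H12ClF3N2O

Walk through each heavy atom and fill implicit hydrogens from standard valence (C 4, N 3, O 2, S 2, halogen 1):
  atom 1: N, bond orders sum to 1 (valence 3) → 2 H
  atom 2: C, bond orders sum to 4 (valence 4) → 0 H
  atom 3: O, bond orders sum to 2 (valence 2) → 0 H
  atom 4: C, bond orders sum to 4 (valence 4) → 0 H
  atom 5: C, bond orders sum to 2 (valence 4) → 2 H
  atom 6: C, bond orders sum to 3 (valence 4) → 1 H
  atom 7: N, bond orders sum to 1 (valence 3) → 2 H
  atom 8: C, bond orders sum to 4 (valence 4) → 0 H
  atom 9: Cl (halogen, monovalent) → 0 H
  atom 10: C, bond orders sum to 3 (valence 4) → 1 H
  atom 11: C, bond orders sum to 3 (valence 4) → 1 H
  atom 12: C, bond orders sum to 1 (valence 4) → 3 H
  atom 13: C, bond orders sum to 4 (valence 4) → 0 H
  atom 14: F (halogen, monovalent) → 0 H
  atom 15: F (halogen, monovalent) → 0 H
  atom 16: F (halogen, monovalent) → 0 H
Totals → C:9, H:12, Cl:1, F:3, N:2, O:1.
In Hill order: C9H12ClF3N2O.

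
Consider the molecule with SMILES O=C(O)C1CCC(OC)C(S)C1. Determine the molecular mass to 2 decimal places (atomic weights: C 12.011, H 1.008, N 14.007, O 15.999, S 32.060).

190.26 g/mol

First, the molecular formula is C8H14O3S (counting implicit H from valence).
  C: 8 × 12.011 = 96.088
  H: 14 × 1.008 = 14.112
  O: 3 × 15.999 = 47.997
  S: 1 × 32.060 = 32.060
Sum: 8×12.011 + 14×1.008 + 3×15.999 + 1×32.060 = 190.257 → 190.26 g/mol.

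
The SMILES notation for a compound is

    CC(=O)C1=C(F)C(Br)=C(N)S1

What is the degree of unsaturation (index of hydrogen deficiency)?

Degree of unsaturation = (number of rings) + (number of π bonds).
Ring closures in the SMILES: 1.
π bonds: 3 double bonds (each 1 DoU) → 3 DoU from unsaturation.
Total DoU = 1 + 3 = 4.

4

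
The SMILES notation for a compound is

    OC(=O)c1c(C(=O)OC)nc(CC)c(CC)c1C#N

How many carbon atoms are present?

13

Count every carbon token in the SMILES (each C, including those in ring-closure positions and inside branches).
Carbon count: 13.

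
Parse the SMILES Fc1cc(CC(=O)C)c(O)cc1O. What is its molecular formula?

Walk through each heavy atom and fill implicit hydrogens from standard valence (C 4, N 3, O 2, S 2, halogen 1); for lowercase aromatic atoms, an aromatic c carries 1 H when it has two neighbours and 0 H with three, and aromatic n carries 0 H:
  atom 1: F (halogen, monovalent) → 0 H
  atom 2: aromatic c, 3 neighbours → 0 H
  atom 3: aromatic c, 2 neighbours → 1 H
  atom 4: aromatic c, 3 neighbours → 0 H
  atom 5: C, bond orders sum to 2 (valence 4) → 2 H
  atom 6: C, bond orders sum to 4 (valence 4) → 0 H
  atom 7: O, bond orders sum to 2 (valence 2) → 0 H
  atom 8: C, bond orders sum to 1 (valence 4) → 3 H
  atom 9: aromatic c, 3 neighbours → 0 H
  atom 10: O, bond orders sum to 1 (valence 2) → 1 H
  atom 11: aromatic c, 2 neighbours → 1 H
  atom 12: aromatic c, 3 neighbours → 0 H
  atom 13: O, bond orders sum to 1 (valence 2) → 1 H
Totals → C:9, H:9, F:1, O:3.

C9H9FO3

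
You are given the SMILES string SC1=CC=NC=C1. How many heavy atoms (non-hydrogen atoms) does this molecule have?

Every atom symbol written in the SMILES (organic subset) is one heavy atom; implicit H are not written.
Heavy atoms by element → C:5, N:1, S:1.
Total: 7.

7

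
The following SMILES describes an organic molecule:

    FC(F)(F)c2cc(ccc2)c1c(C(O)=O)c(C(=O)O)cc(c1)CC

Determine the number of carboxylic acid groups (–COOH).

The carboxylic acid motif appears at heavy-atom positions 13, 17 in the SMILES.
Carboxylic acid count: 2.

2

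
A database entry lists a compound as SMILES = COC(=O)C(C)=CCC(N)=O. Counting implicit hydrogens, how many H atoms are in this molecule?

Walk through each heavy atom and fill implicit hydrogens from standard valence (C 4, N 3, O 2, S 2, halogen 1):
  atom 1: C, bond orders sum to 1 (valence 4) → 3 H
  atom 2: O, bond orders sum to 2 (valence 2) → 0 H
  atom 3: C, bond orders sum to 4 (valence 4) → 0 H
  atom 4: O, bond orders sum to 2 (valence 2) → 0 H
  atom 5: C, bond orders sum to 4 (valence 4) → 0 H
  atom 6: C, bond orders sum to 1 (valence 4) → 3 H
  atom 7: C, bond orders sum to 3 (valence 4) → 1 H
  atom 8: C, bond orders sum to 2 (valence 4) → 2 H
  atom 9: C, bond orders sum to 4 (valence 4) → 0 H
  atom 10: N, bond orders sum to 1 (valence 3) → 2 H
  atom 11: O, bond orders sum to 2 (valence 2) → 0 H
Total hydrogens: 11.

11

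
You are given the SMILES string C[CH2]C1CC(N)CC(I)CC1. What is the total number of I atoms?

Scan the SMILES for I atoms (remember two-letter symbols like Cl and Br are single atoms).
Iodine count: 1.

1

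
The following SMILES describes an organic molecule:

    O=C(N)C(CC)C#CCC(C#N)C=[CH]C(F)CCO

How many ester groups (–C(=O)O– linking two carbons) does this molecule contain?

Scan the SMILES for the ester motif — none present.
Groups that are present: 1 alkene, 1 alkyne, 1 amide, 1 hydroxyl, 1 nitrile.

0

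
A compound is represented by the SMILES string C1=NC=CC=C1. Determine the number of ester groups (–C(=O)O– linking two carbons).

0

Scan the SMILES for the ester motif — none present.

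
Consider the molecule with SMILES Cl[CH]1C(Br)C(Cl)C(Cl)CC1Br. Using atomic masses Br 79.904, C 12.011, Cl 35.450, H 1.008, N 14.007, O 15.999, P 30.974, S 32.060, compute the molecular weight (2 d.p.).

First, the molecular formula is C6H7Br2Cl3 (counting implicit H from valence).
  Br: 2 × 79.904 = 159.808
  C: 6 × 12.011 = 72.066
  Cl: 3 × 35.450 = 106.350
  H: 7 × 1.008 = 7.056
Sum: 2×79.904 + 6×12.011 + 3×35.450 + 7×1.008 = 345.280 → 345.28 g/mol.

345.28 g/mol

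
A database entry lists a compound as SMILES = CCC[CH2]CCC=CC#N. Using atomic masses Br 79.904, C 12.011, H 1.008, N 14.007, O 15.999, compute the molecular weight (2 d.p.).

137.23 g/mol

First, the molecular formula is C9H15N (counting implicit H from valence).
  C: 9 × 12.011 = 108.099
  H: 15 × 1.008 = 15.120
  N: 1 × 14.007 = 14.007
Sum: 9×12.011 + 15×1.008 + 1×14.007 = 137.226 → 137.23 g/mol.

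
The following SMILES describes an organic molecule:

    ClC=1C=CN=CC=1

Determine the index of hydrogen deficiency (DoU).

Molecular formula: C5H4ClN.
DoU = (2C + 2 + N − H − X) / 2, where X is the halogen count and O/S are ignored.
    = (2·5 + 2 + 1 − 4 − 1) / 2 = 8 / 2 = 4.

4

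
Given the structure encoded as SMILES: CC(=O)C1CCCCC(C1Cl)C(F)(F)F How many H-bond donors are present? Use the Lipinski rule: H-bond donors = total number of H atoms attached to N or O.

Donors: find every N or O and count the H atoms it carries.
  atom 3 (O): bond orders sum to 2 → 0 H
Lipinski HBD = 0.

0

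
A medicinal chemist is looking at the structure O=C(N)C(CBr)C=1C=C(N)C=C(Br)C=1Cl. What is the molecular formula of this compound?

Walk through each heavy atom and fill implicit hydrogens from standard valence (C 4, N 3, O 2, S 2, halogen 1):
  atom 1: O, bond orders sum to 2 (valence 2) → 0 H
  atom 2: C, bond orders sum to 4 (valence 4) → 0 H
  atom 3: N, bond orders sum to 1 (valence 3) → 2 H
  atom 4: C, bond orders sum to 3 (valence 4) → 1 H
  atom 5: C, bond orders sum to 2 (valence 4) → 2 H
  atom 6: Br (halogen, monovalent) → 0 H
  atom 7: C, bond orders sum to 4 (valence 4) → 0 H
  atom 8: C, bond orders sum to 3 (valence 4) → 1 H
  atom 9: C, bond orders sum to 4 (valence 4) → 0 H
  atom 10: N, bond orders sum to 1 (valence 3) → 2 H
  atom 11: C, bond orders sum to 3 (valence 4) → 1 H
  atom 12: C, bond orders sum to 4 (valence 4) → 0 H
  atom 13: Br (halogen, monovalent) → 0 H
  atom 14: C, bond orders sum to 4 (valence 4) → 0 H
  atom 15: Cl (halogen, monovalent) → 0 H
Totals → C:9, H:9, Br:2, Cl:1, N:2, O:1.
In Hill order: C9H9Br2ClN2O.

C9H9Br2ClN2O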